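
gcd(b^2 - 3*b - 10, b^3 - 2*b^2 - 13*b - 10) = b^2 - 3*b - 10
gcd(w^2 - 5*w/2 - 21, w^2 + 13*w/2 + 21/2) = w + 7/2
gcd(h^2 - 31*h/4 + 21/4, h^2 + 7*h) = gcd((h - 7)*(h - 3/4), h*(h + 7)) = 1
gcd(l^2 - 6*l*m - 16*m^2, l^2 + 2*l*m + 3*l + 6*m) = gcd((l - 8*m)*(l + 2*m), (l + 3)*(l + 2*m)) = l + 2*m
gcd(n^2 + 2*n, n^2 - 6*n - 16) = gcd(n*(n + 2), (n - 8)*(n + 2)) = n + 2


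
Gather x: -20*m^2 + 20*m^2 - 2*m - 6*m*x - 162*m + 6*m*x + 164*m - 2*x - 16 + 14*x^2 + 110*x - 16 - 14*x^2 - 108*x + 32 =0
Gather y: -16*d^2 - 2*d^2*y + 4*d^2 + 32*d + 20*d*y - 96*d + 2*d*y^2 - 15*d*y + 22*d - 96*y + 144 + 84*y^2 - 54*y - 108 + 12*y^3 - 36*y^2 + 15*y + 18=-12*d^2 - 42*d + 12*y^3 + y^2*(2*d + 48) + y*(-2*d^2 + 5*d - 135) + 54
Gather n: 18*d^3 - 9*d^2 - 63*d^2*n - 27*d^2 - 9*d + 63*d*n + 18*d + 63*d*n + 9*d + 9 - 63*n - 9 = 18*d^3 - 36*d^2 + 18*d + n*(-63*d^2 + 126*d - 63)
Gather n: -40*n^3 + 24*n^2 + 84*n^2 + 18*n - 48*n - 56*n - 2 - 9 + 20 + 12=-40*n^3 + 108*n^2 - 86*n + 21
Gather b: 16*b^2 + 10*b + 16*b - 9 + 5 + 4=16*b^2 + 26*b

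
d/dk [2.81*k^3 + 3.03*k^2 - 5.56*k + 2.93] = 8.43*k^2 + 6.06*k - 5.56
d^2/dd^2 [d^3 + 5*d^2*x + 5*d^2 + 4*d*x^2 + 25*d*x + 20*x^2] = 6*d + 10*x + 10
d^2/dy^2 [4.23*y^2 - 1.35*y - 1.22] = 8.46000000000000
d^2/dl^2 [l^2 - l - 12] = 2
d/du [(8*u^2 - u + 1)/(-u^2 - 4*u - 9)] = (-33*u^2 - 142*u + 13)/(u^4 + 8*u^3 + 34*u^2 + 72*u + 81)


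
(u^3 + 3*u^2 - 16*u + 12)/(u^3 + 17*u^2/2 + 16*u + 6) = 2*(u^2 - 3*u + 2)/(2*u^2 + 5*u + 2)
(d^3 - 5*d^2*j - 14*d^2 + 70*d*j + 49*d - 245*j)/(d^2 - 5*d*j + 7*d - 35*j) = (d^2 - 14*d + 49)/(d + 7)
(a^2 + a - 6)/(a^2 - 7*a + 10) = (a + 3)/(a - 5)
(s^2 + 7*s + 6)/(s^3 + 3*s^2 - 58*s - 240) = (s + 1)/(s^2 - 3*s - 40)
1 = 1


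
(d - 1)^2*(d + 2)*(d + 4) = d^4 + 4*d^3 - 3*d^2 - 10*d + 8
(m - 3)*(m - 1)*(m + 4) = m^3 - 13*m + 12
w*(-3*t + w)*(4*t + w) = -12*t^2*w + t*w^2 + w^3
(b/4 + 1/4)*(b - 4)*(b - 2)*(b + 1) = b^4/4 - b^3 - 3*b^2/4 + 5*b/2 + 2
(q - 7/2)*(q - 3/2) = q^2 - 5*q + 21/4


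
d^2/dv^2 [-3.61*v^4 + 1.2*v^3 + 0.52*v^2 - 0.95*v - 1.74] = -43.32*v^2 + 7.2*v + 1.04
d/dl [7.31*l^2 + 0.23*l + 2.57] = 14.62*l + 0.23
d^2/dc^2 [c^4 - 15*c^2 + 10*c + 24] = 12*c^2 - 30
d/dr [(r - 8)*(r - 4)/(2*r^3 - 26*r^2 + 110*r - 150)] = (-r^3 + 19*r^2 - 102*r + 172)/(2*(r^5 - 21*r^4 + 174*r^3 - 710*r^2 + 1425*r - 1125))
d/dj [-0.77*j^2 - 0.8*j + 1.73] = -1.54*j - 0.8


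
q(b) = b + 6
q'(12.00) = 1.00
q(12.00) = 18.00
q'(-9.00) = 1.00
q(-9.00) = -3.00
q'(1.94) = 1.00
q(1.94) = 7.94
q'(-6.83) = 1.00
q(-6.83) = -0.83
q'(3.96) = 1.00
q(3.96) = 9.96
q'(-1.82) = 1.00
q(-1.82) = 4.18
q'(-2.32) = 1.00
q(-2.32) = 3.68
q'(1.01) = 1.00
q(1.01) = 7.01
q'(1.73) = 1.00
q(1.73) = 7.73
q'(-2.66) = 1.00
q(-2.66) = 3.34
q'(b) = 1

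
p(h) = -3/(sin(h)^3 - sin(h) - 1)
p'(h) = -3*(-3*sin(h)^2*cos(h) + cos(h))/(sin(h)^3 - sin(h) - 1)^2 = 3*(3*sin(h)^2 - 1)*cos(h)/(sin(h)*cos(h)^2 + 1)^2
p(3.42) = 4.02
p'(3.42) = 4.01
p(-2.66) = 4.72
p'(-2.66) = 2.34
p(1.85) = 2.80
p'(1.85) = -1.27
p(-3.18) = 2.89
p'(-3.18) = 2.77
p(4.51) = 3.12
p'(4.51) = -1.23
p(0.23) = 2.47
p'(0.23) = -1.67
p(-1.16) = 3.51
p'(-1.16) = 2.50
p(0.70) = 2.18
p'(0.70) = 0.30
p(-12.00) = 2.17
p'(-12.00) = -0.18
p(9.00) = 2.24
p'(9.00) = 0.74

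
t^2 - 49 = (t - 7)*(t + 7)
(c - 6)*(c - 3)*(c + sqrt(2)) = c^3 - 9*c^2 + sqrt(2)*c^2 - 9*sqrt(2)*c + 18*c + 18*sqrt(2)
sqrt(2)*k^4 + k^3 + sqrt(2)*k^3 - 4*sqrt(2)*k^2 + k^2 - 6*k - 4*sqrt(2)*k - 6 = (k - 3*sqrt(2)/2)*(k + sqrt(2))^2*(sqrt(2)*k + sqrt(2))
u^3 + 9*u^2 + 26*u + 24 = (u + 2)*(u + 3)*(u + 4)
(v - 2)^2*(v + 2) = v^3 - 2*v^2 - 4*v + 8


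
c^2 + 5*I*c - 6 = (c + 2*I)*(c + 3*I)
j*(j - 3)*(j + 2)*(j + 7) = j^4 + 6*j^3 - 13*j^2 - 42*j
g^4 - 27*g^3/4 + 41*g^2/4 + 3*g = g*(g - 4)*(g - 3)*(g + 1/4)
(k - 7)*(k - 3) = k^2 - 10*k + 21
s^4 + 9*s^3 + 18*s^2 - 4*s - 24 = (s - 1)*(s + 2)^2*(s + 6)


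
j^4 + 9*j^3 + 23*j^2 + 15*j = j*(j + 1)*(j + 3)*(j + 5)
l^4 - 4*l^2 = l^2*(l - 2)*(l + 2)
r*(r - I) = r^2 - I*r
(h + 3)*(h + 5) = h^2 + 8*h + 15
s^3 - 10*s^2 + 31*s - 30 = (s - 5)*(s - 3)*(s - 2)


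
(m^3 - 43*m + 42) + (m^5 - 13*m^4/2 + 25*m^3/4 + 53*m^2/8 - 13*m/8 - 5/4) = m^5 - 13*m^4/2 + 29*m^3/4 + 53*m^2/8 - 357*m/8 + 163/4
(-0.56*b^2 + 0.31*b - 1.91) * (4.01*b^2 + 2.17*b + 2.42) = -2.2456*b^4 + 0.0278999999999998*b^3 - 8.3416*b^2 - 3.3945*b - 4.6222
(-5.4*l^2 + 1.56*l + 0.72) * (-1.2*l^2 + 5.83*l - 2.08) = 6.48*l^4 - 33.354*l^3 + 19.4628*l^2 + 0.952799999999999*l - 1.4976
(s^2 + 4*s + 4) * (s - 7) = s^3 - 3*s^2 - 24*s - 28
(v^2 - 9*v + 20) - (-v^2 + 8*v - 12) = 2*v^2 - 17*v + 32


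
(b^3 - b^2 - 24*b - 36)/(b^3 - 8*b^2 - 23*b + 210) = (b^2 + 5*b + 6)/(b^2 - 2*b - 35)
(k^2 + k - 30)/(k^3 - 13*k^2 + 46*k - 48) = (k^2 + k - 30)/(k^3 - 13*k^2 + 46*k - 48)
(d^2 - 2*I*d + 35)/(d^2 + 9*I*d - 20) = (d - 7*I)/(d + 4*I)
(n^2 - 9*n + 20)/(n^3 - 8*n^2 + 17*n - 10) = (n - 4)/(n^2 - 3*n + 2)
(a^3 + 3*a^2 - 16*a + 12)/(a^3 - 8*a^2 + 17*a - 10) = (a + 6)/(a - 5)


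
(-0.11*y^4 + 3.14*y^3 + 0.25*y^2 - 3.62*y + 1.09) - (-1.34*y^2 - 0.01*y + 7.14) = -0.11*y^4 + 3.14*y^3 + 1.59*y^2 - 3.61*y - 6.05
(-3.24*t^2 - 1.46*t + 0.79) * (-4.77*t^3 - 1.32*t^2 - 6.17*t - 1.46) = 15.4548*t^5 + 11.241*t^4 + 18.1497*t^3 + 12.6958*t^2 - 2.7427*t - 1.1534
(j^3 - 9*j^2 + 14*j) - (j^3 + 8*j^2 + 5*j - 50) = -17*j^2 + 9*j + 50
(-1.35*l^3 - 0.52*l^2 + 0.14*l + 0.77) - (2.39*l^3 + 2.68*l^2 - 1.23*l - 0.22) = -3.74*l^3 - 3.2*l^2 + 1.37*l + 0.99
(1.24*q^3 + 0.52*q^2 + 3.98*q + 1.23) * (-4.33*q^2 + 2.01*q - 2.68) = -5.3692*q^5 + 0.240799999999999*q^4 - 19.5114*q^3 + 1.2803*q^2 - 8.1941*q - 3.2964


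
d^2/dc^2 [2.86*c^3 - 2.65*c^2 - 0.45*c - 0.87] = 17.16*c - 5.3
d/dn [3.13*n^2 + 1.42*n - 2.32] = 6.26*n + 1.42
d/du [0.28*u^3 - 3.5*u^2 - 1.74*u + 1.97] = 0.84*u^2 - 7.0*u - 1.74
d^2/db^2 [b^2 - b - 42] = 2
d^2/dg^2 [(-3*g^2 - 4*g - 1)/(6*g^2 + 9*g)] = 2*(2*g^3 - 12*g^2 - 18*g - 9)/(3*g^3*(8*g^3 + 36*g^2 + 54*g + 27))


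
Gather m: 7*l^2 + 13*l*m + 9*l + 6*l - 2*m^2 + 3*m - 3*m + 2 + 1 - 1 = 7*l^2 + 13*l*m + 15*l - 2*m^2 + 2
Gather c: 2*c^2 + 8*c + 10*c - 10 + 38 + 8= 2*c^2 + 18*c + 36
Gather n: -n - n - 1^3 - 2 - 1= -2*n - 4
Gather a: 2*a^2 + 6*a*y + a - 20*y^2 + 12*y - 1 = 2*a^2 + a*(6*y + 1) - 20*y^2 + 12*y - 1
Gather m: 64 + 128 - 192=0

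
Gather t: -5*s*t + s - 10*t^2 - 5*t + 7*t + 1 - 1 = s - 10*t^2 + t*(2 - 5*s)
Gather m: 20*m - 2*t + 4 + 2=20*m - 2*t + 6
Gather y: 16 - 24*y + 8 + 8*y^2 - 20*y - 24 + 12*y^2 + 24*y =20*y^2 - 20*y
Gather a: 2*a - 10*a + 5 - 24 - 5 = -8*a - 24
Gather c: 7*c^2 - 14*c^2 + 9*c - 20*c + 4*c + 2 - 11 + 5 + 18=-7*c^2 - 7*c + 14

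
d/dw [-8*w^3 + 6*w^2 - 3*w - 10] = -24*w^2 + 12*w - 3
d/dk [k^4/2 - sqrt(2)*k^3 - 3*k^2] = k*(2*k^2 - 3*sqrt(2)*k - 6)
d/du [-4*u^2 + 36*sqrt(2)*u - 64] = -8*u + 36*sqrt(2)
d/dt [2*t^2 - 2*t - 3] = 4*t - 2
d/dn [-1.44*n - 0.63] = -1.44000000000000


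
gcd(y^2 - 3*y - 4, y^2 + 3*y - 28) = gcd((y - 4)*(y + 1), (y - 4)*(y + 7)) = y - 4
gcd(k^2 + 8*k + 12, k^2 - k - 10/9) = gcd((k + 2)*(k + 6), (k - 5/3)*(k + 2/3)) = 1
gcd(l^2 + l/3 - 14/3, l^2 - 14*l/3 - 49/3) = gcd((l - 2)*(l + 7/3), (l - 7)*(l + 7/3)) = l + 7/3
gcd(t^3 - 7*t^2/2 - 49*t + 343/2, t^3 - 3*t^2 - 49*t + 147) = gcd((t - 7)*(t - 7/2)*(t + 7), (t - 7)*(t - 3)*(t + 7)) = t^2 - 49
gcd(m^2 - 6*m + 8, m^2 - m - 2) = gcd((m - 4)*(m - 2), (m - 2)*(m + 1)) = m - 2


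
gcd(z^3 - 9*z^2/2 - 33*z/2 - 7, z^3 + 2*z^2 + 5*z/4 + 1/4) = z + 1/2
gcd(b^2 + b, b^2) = b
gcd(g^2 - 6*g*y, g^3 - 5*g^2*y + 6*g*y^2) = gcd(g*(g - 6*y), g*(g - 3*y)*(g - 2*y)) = g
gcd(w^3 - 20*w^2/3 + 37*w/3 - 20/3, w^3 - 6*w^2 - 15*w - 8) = 1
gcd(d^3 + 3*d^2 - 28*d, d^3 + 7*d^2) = d^2 + 7*d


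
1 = 1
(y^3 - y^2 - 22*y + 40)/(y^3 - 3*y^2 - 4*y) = (y^2 + 3*y - 10)/(y*(y + 1))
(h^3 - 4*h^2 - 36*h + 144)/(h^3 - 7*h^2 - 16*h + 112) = (h^2 - 36)/(h^2 - 3*h - 28)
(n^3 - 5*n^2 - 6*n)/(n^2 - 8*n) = (n^2 - 5*n - 6)/(n - 8)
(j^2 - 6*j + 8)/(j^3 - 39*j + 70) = (j - 4)/(j^2 + 2*j - 35)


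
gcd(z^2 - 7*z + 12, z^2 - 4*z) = z - 4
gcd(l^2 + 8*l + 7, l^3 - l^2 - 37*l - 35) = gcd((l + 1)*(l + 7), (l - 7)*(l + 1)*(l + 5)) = l + 1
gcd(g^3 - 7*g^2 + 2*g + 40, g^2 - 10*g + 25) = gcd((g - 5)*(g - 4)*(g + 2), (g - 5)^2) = g - 5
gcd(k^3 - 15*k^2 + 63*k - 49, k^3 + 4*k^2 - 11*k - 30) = 1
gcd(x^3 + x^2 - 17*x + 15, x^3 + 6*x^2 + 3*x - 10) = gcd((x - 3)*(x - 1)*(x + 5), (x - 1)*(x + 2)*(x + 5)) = x^2 + 4*x - 5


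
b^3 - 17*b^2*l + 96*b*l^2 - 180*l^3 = (b - 6*l)^2*(b - 5*l)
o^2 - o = o*(o - 1)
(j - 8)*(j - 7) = j^2 - 15*j + 56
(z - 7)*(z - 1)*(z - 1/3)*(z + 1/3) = z^4 - 8*z^3 + 62*z^2/9 + 8*z/9 - 7/9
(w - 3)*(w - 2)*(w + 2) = w^3 - 3*w^2 - 4*w + 12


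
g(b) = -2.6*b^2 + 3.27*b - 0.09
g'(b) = 3.27 - 5.2*b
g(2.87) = -12.12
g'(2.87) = -11.65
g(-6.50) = -131.20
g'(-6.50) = 37.07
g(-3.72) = -48.23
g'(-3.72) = 22.61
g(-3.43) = -41.89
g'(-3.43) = 21.11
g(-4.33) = -63.00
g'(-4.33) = 25.79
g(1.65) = -1.77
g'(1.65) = -5.31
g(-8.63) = -221.95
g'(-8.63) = 48.15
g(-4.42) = -65.34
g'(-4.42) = 26.25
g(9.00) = -181.26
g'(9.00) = -43.53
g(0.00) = -0.09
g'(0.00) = 3.27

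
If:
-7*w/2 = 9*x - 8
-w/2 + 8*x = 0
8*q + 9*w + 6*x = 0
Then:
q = -30/13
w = 128/65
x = 8/65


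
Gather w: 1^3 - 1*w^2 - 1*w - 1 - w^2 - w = -2*w^2 - 2*w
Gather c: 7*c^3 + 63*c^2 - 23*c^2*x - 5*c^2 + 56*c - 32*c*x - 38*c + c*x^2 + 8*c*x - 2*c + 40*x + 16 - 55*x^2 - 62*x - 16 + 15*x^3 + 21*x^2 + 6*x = 7*c^3 + c^2*(58 - 23*x) + c*(x^2 - 24*x + 16) + 15*x^3 - 34*x^2 - 16*x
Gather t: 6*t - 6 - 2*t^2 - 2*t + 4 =-2*t^2 + 4*t - 2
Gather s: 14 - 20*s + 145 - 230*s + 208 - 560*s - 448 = -810*s - 81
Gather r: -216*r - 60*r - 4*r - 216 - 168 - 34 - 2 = -280*r - 420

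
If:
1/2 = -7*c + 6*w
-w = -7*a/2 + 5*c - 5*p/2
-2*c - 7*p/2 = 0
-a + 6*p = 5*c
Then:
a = 59/3116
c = -7/3116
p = 1/779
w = 503/6232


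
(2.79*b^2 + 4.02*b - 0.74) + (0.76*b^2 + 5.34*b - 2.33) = 3.55*b^2 + 9.36*b - 3.07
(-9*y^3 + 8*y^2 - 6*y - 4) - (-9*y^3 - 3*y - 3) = 8*y^2 - 3*y - 1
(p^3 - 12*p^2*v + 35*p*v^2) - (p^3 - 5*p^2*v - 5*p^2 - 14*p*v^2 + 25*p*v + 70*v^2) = -7*p^2*v + 5*p^2 + 49*p*v^2 - 25*p*v - 70*v^2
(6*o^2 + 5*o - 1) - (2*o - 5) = 6*o^2 + 3*o + 4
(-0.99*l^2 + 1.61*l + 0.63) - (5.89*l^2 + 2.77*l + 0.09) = -6.88*l^2 - 1.16*l + 0.54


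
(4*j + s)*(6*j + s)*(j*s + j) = 24*j^3*s + 24*j^3 + 10*j^2*s^2 + 10*j^2*s + j*s^3 + j*s^2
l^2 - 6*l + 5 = (l - 5)*(l - 1)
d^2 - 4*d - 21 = (d - 7)*(d + 3)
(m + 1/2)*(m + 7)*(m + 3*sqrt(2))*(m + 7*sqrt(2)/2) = m^4 + 15*m^3/2 + 13*sqrt(2)*m^3/2 + 49*m^2/2 + 195*sqrt(2)*m^2/4 + 91*sqrt(2)*m/4 + 315*m/2 + 147/2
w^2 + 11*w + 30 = (w + 5)*(w + 6)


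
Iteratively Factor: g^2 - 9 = (g + 3)*(g - 3)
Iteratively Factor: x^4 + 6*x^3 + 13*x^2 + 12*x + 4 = (x + 2)*(x^3 + 4*x^2 + 5*x + 2) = (x + 1)*(x + 2)*(x^2 + 3*x + 2) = (x + 1)^2*(x + 2)*(x + 2)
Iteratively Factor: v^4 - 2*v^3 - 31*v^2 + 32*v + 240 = (v + 4)*(v^3 - 6*v^2 - 7*v + 60) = (v - 5)*(v + 4)*(v^2 - v - 12) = (v - 5)*(v + 3)*(v + 4)*(v - 4)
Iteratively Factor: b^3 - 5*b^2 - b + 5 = (b - 1)*(b^2 - 4*b - 5) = (b - 5)*(b - 1)*(b + 1)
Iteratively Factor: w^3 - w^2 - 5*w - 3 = (w - 3)*(w^2 + 2*w + 1) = (w - 3)*(w + 1)*(w + 1)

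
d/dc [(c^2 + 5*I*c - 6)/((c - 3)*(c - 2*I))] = (c^2*(-3 - 7*I) + c*(12 + 12*I) - 48 - 12*I)/(c^4 + c^3*(-6 - 4*I) + c^2*(5 + 24*I) + c*(24 - 36*I) - 36)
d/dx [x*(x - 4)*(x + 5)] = 3*x^2 + 2*x - 20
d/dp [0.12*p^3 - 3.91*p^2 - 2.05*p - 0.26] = 0.36*p^2 - 7.82*p - 2.05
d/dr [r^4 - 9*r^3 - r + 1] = 4*r^3 - 27*r^2 - 1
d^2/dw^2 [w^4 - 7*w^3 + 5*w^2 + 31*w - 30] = 12*w^2 - 42*w + 10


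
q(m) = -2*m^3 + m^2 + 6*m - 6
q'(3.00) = -42.00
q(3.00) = -33.00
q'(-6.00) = -222.00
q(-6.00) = 426.00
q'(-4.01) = -98.50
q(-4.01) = 114.98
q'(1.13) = 0.60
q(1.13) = -0.83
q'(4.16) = -89.51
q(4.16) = -107.72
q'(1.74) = -8.69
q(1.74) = -3.07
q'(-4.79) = -141.24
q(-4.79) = 208.01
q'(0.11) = 6.15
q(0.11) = -5.33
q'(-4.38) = -117.87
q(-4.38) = 154.96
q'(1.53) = -4.99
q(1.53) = -1.64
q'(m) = -6*m^2 + 2*m + 6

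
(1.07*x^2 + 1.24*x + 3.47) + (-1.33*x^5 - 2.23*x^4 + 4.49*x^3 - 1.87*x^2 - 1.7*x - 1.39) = -1.33*x^5 - 2.23*x^4 + 4.49*x^3 - 0.8*x^2 - 0.46*x + 2.08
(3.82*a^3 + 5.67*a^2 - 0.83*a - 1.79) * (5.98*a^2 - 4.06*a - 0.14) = 22.8436*a^5 + 18.3974*a^4 - 28.5184*a^3 - 8.1282*a^2 + 7.3836*a + 0.2506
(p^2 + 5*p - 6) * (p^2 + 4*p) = p^4 + 9*p^3 + 14*p^2 - 24*p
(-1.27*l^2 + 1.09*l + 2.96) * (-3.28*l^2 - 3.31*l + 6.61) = 4.1656*l^4 + 0.6285*l^3 - 21.7114*l^2 - 2.5927*l + 19.5656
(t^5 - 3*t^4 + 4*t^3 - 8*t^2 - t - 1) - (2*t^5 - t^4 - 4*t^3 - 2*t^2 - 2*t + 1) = -t^5 - 2*t^4 + 8*t^3 - 6*t^2 + t - 2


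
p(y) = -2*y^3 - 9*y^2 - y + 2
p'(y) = -6*y^2 - 18*y - 1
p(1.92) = -47.25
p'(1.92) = -57.68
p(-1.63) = -11.62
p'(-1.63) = 12.40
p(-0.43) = 0.92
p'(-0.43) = 5.63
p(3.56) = -205.86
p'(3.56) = -141.12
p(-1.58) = -11.00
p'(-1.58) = 12.46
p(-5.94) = 109.56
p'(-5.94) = -105.78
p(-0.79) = -1.84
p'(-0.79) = 9.48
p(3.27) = -167.44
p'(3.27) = -124.02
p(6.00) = -760.00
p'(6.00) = -325.00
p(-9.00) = 740.00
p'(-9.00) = -325.00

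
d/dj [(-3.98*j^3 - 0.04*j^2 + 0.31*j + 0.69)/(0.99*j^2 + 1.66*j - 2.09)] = (-3.9402*j^4 - 13.2136*j^3 + 24.5813*j^2 - 1.199*j - 1.7933)/(0.9801*j^4 + 3.2868*j^3 - 1.3826*j^2 - 6.9388*j + 4.3681)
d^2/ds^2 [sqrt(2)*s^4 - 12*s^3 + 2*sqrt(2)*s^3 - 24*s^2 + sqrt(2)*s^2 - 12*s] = 12*sqrt(2)*s^2 - 72*s + 12*sqrt(2)*s - 48 + 2*sqrt(2)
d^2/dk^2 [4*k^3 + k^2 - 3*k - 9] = 24*k + 2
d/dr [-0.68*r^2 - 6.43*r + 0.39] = -1.36*r - 6.43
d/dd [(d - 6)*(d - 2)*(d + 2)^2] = 4*d^3 - 12*d^2 - 32*d + 16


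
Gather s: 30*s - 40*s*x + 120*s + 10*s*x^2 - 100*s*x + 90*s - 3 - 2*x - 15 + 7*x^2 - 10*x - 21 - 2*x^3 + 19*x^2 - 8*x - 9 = s*(10*x^2 - 140*x + 240) - 2*x^3 + 26*x^2 - 20*x - 48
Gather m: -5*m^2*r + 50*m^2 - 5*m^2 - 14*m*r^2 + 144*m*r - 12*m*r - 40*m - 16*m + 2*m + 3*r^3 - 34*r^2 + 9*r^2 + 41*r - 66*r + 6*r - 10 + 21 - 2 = m^2*(45 - 5*r) + m*(-14*r^2 + 132*r - 54) + 3*r^3 - 25*r^2 - 19*r + 9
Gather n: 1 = 1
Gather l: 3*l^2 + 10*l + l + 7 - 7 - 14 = 3*l^2 + 11*l - 14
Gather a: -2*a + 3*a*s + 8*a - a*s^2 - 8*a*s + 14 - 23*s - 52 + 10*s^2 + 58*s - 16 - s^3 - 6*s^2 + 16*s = a*(-s^2 - 5*s + 6) - s^3 + 4*s^2 + 51*s - 54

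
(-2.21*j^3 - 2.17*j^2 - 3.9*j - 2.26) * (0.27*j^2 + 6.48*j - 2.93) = -0.5967*j^5 - 14.9067*j^4 - 8.6393*j^3 - 19.5241*j^2 - 3.2178*j + 6.6218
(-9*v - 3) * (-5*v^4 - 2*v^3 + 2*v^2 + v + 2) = 45*v^5 + 33*v^4 - 12*v^3 - 15*v^2 - 21*v - 6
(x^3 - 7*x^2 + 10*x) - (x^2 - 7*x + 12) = x^3 - 8*x^2 + 17*x - 12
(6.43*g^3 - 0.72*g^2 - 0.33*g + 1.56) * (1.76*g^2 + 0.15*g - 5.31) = 11.3168*g^5 - 0.3027*g^4 - 34.8321*g^3 + 6.5193*g^2 + 1.9863*g - 8.2836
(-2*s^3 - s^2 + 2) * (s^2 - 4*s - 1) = -2*s^5 + 7*s^4 + 6*s^3 + 3*s^2 - 8*s - 2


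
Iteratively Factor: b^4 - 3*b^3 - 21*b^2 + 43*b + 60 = (b - 3)*(b^3 - 21*b - 20) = (b - 5)*(b - 3)*(b^2 + 5*b + 4) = (b - 5)*(b - 3)*(b + 1)*(b + 4)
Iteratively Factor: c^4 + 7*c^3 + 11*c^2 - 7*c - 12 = (c + 1)*(c^3 + 6*c^2 + 5*c - 12) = (c - 1)*(c + 1)*(c^2 + 7*c + 12) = (c - 1)*(c + 1)*(c + 3)*(c + 4)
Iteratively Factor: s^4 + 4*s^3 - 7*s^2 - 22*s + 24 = (s + 4)*(s^3 - 7*s + 6) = (s - 2)*(s + 4)*(s^2 + 2*s - 3) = (s - 2)*(s + 3)*(s + 4)*(s - 1)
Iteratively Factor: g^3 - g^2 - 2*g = (g + 1)*(g^2 - 2*g) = (g - 2)*(g + 1)*(g)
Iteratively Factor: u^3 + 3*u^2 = (u + 3)*(u^2) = u*(u + 3)*(u)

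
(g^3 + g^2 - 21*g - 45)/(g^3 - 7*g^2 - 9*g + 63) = (g^2 - 2*g - 15)/(g^2 - 10*g + 21)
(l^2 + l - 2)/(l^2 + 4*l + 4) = (l - 1)/(l + 2)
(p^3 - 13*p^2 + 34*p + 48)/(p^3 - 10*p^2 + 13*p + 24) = (p - 6)/(p - 3)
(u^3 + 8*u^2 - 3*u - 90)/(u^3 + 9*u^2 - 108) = (u + 5)/(u + 6)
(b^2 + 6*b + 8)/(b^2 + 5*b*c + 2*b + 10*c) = (b + 4)/(b + 5*c)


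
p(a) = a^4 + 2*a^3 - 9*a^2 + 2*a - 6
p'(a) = 4*a^3 + 6*a^2 - 18*a + 2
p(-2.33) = -55.35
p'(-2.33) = 25.92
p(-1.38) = -27.53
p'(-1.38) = 27.75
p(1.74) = -10.07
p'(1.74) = 9.92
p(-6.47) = 814.97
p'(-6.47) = -713.73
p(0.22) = -5.97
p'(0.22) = -1.63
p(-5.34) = 235.27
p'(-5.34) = -339.88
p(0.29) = -6.12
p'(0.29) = -2.62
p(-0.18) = -6.66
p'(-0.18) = 5.41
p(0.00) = -6.00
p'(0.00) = 2.00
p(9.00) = 7302.00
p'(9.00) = 3242.00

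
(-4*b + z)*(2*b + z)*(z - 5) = -8*b^2*z + 40*b^2 - 2*b*z^2 + 10*b*z + z^3 - 5*z^2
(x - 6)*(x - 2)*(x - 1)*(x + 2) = x^4 - 7*x^3 + 2*x^2 + 28*x - 24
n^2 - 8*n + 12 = (n - 6)*(n - 2)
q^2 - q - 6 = (q - 3)*(q + 2)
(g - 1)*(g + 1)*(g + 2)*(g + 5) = g^4 + 7*g^3 + 9*g^2 - 7*g - 10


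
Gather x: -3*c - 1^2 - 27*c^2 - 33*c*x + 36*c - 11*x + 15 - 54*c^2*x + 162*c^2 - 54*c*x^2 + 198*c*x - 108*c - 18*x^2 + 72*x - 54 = 135*c^2 - 75*c + x^2*(-54*c - 18) + x*(-54*c^2 + 165*c + 61) - 40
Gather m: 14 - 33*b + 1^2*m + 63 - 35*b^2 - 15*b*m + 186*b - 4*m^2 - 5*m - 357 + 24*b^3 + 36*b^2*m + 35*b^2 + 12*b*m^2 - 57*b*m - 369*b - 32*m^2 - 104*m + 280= 24*b^3 - 216*b + m^2*(12*b - 36) + m*(36*b^2 - 72*b - 108)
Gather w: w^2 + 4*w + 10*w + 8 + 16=w^2 + 14*w + 24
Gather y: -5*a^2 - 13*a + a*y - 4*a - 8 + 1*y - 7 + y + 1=-5*a^2 - 17*a + y*(a + 2) - 14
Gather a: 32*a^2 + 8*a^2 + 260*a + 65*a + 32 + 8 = 40*a^2 + 325*a + 40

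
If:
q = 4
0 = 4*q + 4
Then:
No Solution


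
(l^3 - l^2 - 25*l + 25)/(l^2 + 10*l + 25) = (l^2 - 6*l + 5)/(l + 5)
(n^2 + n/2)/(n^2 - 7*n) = (n + 1/2)/(n - 7)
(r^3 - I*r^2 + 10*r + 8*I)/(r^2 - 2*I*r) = (r^3 - I*r^2 + 10*r + 8*I)/(r*(r - 2*I))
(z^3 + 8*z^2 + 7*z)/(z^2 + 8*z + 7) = z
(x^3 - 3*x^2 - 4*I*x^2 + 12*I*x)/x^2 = x - 3 - 4*I + 12*I/x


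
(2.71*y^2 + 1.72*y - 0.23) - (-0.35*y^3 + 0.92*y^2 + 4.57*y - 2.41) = 0.35*y^3 + 1.79*y^2 - 2.85*y + 2.18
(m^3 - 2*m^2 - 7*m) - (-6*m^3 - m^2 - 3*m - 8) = 7*m^3 - m^2 - 4*m + 8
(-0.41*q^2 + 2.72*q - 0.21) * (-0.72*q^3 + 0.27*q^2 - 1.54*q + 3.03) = 0.2952*q^5 - 2.0691*q^4 + 1.517*q^3 - 5.4878*q^2 + 8.565*q - 0.6363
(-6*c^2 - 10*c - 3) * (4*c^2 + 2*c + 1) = -24*c^4 - 52*c^3 - 38*c^2 - 16*c - 3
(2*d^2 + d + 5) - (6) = 2*d^2 + d - 1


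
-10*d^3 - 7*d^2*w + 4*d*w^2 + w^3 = (-2*d + w)*(d + w)*(5*d + w)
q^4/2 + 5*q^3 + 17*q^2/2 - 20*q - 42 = (q/2 + 1)*(q - 2)*(q + 3)*(q + 7)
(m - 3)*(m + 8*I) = m^2 - 3*m + 8*I*m - 24*I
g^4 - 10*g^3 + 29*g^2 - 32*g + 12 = (g - 6)*(g - 2)*(g - 1)^2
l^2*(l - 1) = l^3 - l^2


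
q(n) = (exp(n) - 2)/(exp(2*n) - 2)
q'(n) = -2*(exp(n) - 2)*exp(2*n)/(exp(2*n) - 2)^2 + exp(n)/(exp(2*n) - 2) = (-2*(exp(n) - 2)*exp(n) + exp(2*n) - 2)*exp(n)/(exp(2*n) - 2)^2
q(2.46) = 0.07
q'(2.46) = -0.06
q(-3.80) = 0.99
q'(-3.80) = -0.01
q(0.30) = 3.65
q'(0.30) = 67.29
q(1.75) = 0.12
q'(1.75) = -0.07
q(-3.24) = 0.98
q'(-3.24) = -0.02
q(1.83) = 0.11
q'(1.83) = -0.07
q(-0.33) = 0.86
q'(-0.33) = 0.12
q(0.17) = 1.37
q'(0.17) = 4.47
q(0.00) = 1.00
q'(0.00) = 1.00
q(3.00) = 0.05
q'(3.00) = -0.04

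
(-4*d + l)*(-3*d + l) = 12*d^2 - 7*d*l + l^2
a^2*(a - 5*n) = a^3 - 5*a^2*n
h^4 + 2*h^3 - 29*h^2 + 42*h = h*(h - 3)*(h - 2)*(h + 7)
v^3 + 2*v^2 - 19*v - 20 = (v - 4)*(v + 1)*(v + 5)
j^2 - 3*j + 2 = (j - 2)*(j - 1)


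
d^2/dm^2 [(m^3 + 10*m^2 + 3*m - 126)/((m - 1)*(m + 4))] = 28*(-m^3 - 21*m^2 - 75*m - 103)/(m^6 + 9*m^5 + 15*m^4 - 45*m^3 - 60*m^2 + 144*m - 64)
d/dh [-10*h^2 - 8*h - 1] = -20*h - 8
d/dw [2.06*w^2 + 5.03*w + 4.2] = 4.12*w + 5.03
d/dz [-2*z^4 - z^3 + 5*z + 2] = -8*z^3 - 3*z^2 + 5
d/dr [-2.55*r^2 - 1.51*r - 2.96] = -5.1*r - 1.51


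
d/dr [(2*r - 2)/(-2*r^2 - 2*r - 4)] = (-r^2 - r + (r - 1)*(2*r + 1) - 2)/(r^2 + r + 2)^2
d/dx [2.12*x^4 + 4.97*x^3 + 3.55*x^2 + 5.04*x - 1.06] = 8.48*x^3 + 14.91*x^2 + 7.1*x + 5.04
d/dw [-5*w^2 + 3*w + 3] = 3 - 10*w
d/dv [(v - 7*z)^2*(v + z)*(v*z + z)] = z*(v - 7*z)*((v + 1)*(v - 7*z) + 2*(v + 1)*(v + z) + (v - 7*z)*(v + z))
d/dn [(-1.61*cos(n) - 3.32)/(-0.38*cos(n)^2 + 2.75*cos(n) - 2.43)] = (0.6118*cos(n)^2 + 2.5232*cos(n) - 13.0423)*sin(n)/(0.1444*cos(n)^4 - 2.09*cos(n)^3 + 9.4093*cos(n)^2 - 13.365*cos(n) + 5.9049)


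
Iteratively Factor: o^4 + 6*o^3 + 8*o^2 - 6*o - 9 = (o + 3)*(o^3 + 3*o^2 - o - 3) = (o + 1)*(o + 3)*(o^2 + 2*o - 3) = (o - 1)*(o + 1)*(o + 3)*(o + 3)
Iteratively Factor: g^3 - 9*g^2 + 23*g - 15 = (g - 1)*(g^2 - 8*g + 15) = (g - 3)*(g - 1)*(g - 5)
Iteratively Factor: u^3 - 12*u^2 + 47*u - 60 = (u - 5)*(u^2 - 7*u + 12) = (u - 5)*(u - 3)*(u - 4)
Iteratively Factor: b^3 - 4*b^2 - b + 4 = (b - 1)*(b^2 - 3*b - 4) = (b - 1)*(b + 1)*(b - 4)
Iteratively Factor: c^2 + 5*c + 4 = (c + 4)*(c + 1)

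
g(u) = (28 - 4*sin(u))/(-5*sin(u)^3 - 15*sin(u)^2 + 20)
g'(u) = (28 - 4*sin(u))*(15*sin(u)^2*cos(u) + 30*sin(u)*cos(u))/(-5*sin(u)^3 - 15*sin(u)^2 + 20)^2 - 4*cos(u)/(-5*sin(u)^3 - 15*sin(u)^2 + 20) = 8*(11*sin(u) + cos(u)^2 - 2)*cos(u)/(5*(sin(u) - 1)^2*(sin(u) + 2)^3)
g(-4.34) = 8.24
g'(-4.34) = -41.22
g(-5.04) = 10.49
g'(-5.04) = 60.59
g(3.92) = 2.15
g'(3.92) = 1.66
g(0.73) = 2.14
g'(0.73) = 3.34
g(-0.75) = 2.10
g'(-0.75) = -1.62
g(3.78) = 1.93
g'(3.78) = 1.44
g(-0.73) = 2.07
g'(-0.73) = -1.59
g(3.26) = 1.44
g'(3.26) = 0.44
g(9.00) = 1.54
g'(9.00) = -1.01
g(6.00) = 1.54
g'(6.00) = -0.76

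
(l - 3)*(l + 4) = l^2 + l - 12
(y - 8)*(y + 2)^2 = y^3 - 4*y^2 - 28*y - 32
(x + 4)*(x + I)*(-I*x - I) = -I*x^3 + x^2 - 5*I*x^2 + 5*x - 4*I*x + 4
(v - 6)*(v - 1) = v^2 - 7*v + 6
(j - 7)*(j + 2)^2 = j^3 - 3*j^2 - 24*j - 28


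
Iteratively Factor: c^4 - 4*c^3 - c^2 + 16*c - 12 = (c - 1)*(c^3 - 3*c^2 - 4*c + 12) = (c - 3)*(c - 1)*(c^2 - 4) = (c - 3)*(c - 1)*(c + 2)*(c - 2)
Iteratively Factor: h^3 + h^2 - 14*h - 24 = (h + 3)*(h^2 - 2*h - 8) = (h - 4)*(h + 3)*(h + 2)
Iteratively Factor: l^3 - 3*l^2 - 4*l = (l + 1)*(l^2 - 4*l) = (l - 4)*(l + 1)*(l)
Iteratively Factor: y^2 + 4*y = (y)*(y + 4)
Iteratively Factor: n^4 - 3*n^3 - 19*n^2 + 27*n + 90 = (n + 2)*(n^3 - 5*n^2 - 9*n + 45) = (n - 5)*(n + 2)*(n^2 - 9) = (n - 5)*(n - 3)*(n + 2)*(n + 3)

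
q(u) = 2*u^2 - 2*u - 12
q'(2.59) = 8.36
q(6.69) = 64.13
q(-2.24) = 2.52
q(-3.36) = 17.30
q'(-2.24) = -10.96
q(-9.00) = 168.00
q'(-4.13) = -18.52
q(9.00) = 132.00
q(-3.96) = 27.28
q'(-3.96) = -17.84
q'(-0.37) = -3.48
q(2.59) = -3.76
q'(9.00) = 34.00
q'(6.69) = 24.76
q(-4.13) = 30.37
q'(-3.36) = -15.44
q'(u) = 4*u - 2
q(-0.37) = -10.99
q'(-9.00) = -38.00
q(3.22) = 2.30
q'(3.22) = 10.88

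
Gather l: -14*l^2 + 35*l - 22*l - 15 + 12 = -14*l^2 + 13*l - 3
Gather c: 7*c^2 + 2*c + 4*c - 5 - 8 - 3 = 7*c^2 + 6*c - 16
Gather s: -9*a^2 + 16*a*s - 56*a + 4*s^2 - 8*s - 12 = -9*a^2 - 56*a + 4*s^2 + s*(16*a - 8) - 12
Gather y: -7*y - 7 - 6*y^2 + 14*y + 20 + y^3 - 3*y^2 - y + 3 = y^3 - 9*y^2 + 6*y + 16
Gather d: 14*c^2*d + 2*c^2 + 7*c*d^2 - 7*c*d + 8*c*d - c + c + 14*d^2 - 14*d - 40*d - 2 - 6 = 2*c^2 + d^2*(7*c + 14) + d*(14*c^2 + c - 54) - 8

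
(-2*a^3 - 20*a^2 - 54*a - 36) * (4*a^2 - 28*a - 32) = -8*a^5 - 24*a^4 + 408*a^3 + 2008*a^2 + 2736*a + 1152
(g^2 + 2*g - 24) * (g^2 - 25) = g^4 + 2*g^3 - 49*g^2 - 50*g + 600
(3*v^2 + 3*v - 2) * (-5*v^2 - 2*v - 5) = -15*v^4 - 21*v^3 - 11*v^2 - 11*v + 10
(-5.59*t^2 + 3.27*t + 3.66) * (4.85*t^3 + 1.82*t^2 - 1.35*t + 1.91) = -27.1115*t^5 + 5.6857*t^4 + 31.2489*t^3 - 8.4302*t^2 + 1.3047*t + 6.9906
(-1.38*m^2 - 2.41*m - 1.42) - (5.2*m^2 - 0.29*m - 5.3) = -6.58*m^2 - 2.12*m + 3.88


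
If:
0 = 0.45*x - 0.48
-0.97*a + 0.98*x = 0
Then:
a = 1.08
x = 1.07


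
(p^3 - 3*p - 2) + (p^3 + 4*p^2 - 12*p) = 2*p^3 + 4*p^2 - 15*p - 2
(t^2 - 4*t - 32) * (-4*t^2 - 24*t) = -4*t^4 - 8*t^3 + 224*t^2 + 768*t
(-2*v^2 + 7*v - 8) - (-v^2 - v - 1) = -v^2 + 8*v - 7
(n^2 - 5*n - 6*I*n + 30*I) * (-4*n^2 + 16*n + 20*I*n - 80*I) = -4*n^4 + 36*n^3 + 44*I*n^3 + 40*n^2 - 396*I*n^2 - 1080*n + 880*I*n + 2400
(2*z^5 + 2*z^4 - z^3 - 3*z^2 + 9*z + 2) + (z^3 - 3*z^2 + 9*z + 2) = 2*z^5 + 2*z^4 - 6*z^2 + 18*z + 4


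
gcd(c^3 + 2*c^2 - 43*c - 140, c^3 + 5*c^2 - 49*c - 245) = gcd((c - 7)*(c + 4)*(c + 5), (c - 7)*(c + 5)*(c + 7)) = c^2 - 2*c - 35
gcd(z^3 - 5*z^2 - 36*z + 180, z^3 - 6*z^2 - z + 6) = z - 6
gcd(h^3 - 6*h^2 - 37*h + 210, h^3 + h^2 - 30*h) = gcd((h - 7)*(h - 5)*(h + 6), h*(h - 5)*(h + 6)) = h^2 + h - 30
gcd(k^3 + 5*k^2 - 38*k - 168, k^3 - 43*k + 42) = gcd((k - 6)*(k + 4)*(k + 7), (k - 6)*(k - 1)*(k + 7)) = k^2 + k - 42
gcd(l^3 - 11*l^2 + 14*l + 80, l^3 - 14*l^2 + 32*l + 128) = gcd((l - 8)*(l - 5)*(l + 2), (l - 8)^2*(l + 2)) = l^2 - 6*l - 16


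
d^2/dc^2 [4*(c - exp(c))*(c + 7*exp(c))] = 24*c*exp(c) - 112*exp(2*c) + 48*exp(c) + 8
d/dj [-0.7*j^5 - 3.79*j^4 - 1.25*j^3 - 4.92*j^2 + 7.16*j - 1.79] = -3.5*j^4 - 15.16*j^3 - 3.75*j^2 - 9.84*j + 7.16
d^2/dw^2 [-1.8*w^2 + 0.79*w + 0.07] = -3.60000000000000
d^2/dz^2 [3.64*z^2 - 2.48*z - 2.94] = 7.28000000000000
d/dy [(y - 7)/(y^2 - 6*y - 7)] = -1/(y^2 + 2*y + 1)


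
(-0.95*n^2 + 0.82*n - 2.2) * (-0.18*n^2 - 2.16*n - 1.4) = 0.171*n^4 + 1.9044*n^3 - 0.0452000000000001*n^2 + 3.604*n + 3.08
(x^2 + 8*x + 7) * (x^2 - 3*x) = x^4 + 5*x^3 - 17*x^2 - 21*x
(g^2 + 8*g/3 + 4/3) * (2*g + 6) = 2*g^3 + 34*g^2/3 + 56*g/3 + 8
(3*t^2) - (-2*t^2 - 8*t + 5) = 5*t^2 + 8*t - 5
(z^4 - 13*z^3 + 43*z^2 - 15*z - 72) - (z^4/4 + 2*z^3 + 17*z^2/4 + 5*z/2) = 3*z^4/4 - 15*z^3 + 155*z^2/4 - 35*z/2 - 72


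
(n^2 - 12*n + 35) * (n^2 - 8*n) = n^4 - 20*n^3 + 131*n^2 - 280*n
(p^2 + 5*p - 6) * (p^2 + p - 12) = p^4 + 6*p^3 - 13*p^2 - 66*p + 72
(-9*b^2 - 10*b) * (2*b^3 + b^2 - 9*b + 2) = -18*b^5 - 29*b^4 + 71*b^3 + 72*b^2 - 20*b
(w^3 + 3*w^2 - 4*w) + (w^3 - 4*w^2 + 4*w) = 2*w^3 - w^2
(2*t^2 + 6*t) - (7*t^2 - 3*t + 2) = -5*t^2 + 9*t - 2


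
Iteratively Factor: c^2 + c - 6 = (c + 3)*(c - 2)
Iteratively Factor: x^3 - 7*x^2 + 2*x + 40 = (x - 4)*(x^2 - 3*x - 10) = (x - 5)*(x - 4)*(x + 2)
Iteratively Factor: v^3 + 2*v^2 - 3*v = (v + 3)*(v^2 - v) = v*(v + 3)*(v - 1)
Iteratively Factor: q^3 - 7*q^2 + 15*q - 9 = (q - 3)*(q^2 - 4*q + 3) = (q - 3)*(q - 1)*(q - 3)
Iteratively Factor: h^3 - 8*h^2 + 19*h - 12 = (h - 3)*(h^2 - 5*h + 4) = (h - 3)*(h - 1)*(h - 4)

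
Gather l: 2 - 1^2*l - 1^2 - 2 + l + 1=0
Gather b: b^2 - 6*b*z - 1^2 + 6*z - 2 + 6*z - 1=b^2 - 6*b*z + 12*z - 4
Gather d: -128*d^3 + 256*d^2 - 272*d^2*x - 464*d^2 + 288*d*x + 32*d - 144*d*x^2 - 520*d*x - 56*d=-128*d^3 + d^2*(-272*x - 208) + d*(-144*x^2 - 232*x - 24)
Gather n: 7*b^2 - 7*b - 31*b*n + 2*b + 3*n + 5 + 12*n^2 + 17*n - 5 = 7*b^2 - 5*b + 12*n^2 + n*(20 - 31*b)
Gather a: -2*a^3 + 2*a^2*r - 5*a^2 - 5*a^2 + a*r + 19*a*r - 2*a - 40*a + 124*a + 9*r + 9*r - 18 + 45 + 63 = -2*a^3 + a^2*(2*r - 10) + a*(20*r + 82) + 18*r + 90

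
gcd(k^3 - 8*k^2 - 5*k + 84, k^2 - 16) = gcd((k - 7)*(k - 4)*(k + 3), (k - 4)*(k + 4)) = k - 4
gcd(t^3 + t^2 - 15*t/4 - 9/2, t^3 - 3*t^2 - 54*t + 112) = t - 2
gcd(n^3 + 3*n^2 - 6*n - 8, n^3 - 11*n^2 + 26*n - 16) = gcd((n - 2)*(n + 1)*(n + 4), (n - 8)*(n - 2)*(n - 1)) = n - 2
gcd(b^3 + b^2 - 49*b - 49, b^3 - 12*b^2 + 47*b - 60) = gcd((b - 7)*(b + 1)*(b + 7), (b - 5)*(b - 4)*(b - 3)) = 1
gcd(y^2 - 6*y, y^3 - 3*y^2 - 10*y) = y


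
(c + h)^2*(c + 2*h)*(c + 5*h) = c^4 + 9*c^3*h + 25*c^2*h^2 + 27*c*h^3 + 10*h^4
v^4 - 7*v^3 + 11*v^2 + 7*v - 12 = (v - 4)*(v - 3)*(v - 1)*(v + 1)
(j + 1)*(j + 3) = j^2 + 4*j + 3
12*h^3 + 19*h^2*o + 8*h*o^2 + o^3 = (h + o)*(3*h + o)*(4*h + o)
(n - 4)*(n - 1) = n^2 - 5*n + 4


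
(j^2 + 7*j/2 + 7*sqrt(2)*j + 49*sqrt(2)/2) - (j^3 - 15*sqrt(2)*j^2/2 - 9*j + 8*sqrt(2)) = -j^3 + j^2 + 15*sqrt(2)*j^2/2 + 7*sqrt(2)*j + 25*j/2 + 33*sqrt(2)/2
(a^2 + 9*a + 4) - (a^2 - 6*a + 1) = 15*a + 3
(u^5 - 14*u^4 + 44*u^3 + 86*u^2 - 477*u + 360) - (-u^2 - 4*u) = u^5 - 14*u^4 + 44*u^3 + 87*u^2 - 473*u + 360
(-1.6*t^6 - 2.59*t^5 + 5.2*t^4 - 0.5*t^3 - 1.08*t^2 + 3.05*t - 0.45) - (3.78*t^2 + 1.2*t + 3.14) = -1.6*t^6 - 2.59*t^5 + 5.2*t^4 - 0.5*t^3 - 4.86*t^2 + 1.85*t - 3.59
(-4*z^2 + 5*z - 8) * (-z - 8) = 4*z^3 + 27*z^2 - 32*z + 64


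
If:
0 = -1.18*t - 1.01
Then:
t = -0.86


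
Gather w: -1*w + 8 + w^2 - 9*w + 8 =w^2 - 10*w + 16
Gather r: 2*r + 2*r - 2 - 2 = 4*r - 4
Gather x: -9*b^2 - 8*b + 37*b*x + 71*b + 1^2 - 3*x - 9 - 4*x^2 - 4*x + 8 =-9*b^2 + 63*b - 4*x^2 + x*(37*b - 7)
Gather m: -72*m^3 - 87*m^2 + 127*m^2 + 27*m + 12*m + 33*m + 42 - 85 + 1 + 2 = -72*m^3 + 40*m^2 + 72*m - 40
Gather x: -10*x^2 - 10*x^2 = -20*x^2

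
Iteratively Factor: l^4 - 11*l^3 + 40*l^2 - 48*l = (l - 3)*(l^3 - 8*l^2 + 16*l) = (l - 4)*(l - 3)*(l^2 - 4*l) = l*(l - 4)*(l - 3)*(l - 4)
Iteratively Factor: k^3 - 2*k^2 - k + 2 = (k + 1)*(k^2 - 3*k + 2) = (k - 1)*(k + 1)*(k - 2)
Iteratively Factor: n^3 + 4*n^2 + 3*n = (n)*(n^2 + 4*n + 3) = n*(n + 3)*(n + 1)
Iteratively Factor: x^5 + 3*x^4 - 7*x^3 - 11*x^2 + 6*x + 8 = (x + 4)*(x^4 - x^3 - 3*x^2 + x + 2) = (x - 1)*(x + 4)*(x^3 - 3*x - 2) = (x - 1)*(x + 1)*(x + 4)*(x^2 - x - 2) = (x - 1)*(x + 1)^2*(x + 4)*(x - 2)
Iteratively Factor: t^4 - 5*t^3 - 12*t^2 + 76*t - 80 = (t + 4)*(t^3 - 9*t^2 + 24*t - 20) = (t - 5)*(t + 4)*(t^2 - 4*t + 4) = (t - 5)*(t - 2)*(t + 4)*(t - 2)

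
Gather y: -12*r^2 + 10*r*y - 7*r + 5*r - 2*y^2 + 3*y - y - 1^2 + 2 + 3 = -12*r^2 - 2*r - 2*y^2 + y*(10*r + 2) + 4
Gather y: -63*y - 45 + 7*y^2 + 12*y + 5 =7*y^2 - 51*y - 40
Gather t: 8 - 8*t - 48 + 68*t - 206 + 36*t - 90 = 96*t - 336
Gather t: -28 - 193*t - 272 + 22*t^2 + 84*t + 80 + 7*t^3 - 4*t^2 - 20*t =7*t^3 + 18*t^2 - 129*t - 220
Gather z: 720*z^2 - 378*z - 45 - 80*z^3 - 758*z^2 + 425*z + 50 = -80*z^3 - 38*z^2 + 47*z + 5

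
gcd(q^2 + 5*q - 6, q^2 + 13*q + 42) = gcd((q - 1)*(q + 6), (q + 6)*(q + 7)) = q + 6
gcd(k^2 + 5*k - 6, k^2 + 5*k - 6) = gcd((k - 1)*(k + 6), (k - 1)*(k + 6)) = k^2 + 5*k - 6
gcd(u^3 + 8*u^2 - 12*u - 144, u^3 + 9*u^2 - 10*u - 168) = u^2 + 2*u - 24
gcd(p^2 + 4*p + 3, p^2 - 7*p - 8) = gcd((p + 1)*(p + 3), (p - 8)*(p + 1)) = p + 1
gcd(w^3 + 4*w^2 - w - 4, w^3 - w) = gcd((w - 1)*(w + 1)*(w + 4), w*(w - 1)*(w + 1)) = w^2 - 1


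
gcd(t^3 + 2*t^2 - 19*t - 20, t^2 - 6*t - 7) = t + 1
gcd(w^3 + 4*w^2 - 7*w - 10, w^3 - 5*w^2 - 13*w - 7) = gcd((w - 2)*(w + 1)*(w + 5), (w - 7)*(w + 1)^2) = w + 1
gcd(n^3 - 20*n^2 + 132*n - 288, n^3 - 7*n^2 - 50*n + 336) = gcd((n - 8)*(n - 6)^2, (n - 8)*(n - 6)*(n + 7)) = n^2 - 14*n + 48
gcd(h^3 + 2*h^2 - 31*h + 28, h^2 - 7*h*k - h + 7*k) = h - 1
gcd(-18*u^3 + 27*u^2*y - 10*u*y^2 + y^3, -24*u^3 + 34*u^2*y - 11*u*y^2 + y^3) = 6*u^2 - 7*u*y + y^2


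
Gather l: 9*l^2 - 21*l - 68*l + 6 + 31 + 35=9*l^2 - 89*l + 72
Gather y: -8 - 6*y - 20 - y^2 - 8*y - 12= -y^2 - 14*y - 40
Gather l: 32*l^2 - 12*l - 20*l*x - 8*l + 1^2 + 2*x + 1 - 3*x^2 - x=32*l^2 + l*(-20*x - 20) - 3*x^2 + x + 2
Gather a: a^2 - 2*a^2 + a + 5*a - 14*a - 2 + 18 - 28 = -a^2 - 8*a - 12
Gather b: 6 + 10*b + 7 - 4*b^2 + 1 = -4*b^2 + 10*b + 14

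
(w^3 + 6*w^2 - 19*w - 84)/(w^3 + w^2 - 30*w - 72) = (w^2 + 3*w - 28)/(w^2 - 2*w - 24)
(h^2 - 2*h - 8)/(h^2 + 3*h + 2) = (h - 4)/(h + 1)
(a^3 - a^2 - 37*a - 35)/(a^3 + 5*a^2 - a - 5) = (a - 7)/(a - 1)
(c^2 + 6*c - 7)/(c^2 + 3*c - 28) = (c - 1)/(c - 4)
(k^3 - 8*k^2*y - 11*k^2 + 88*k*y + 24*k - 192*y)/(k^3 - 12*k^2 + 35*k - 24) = (k - 8*y)/(k - 1)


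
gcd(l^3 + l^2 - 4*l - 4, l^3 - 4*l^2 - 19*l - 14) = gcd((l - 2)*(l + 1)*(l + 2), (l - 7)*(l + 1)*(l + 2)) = l^2 + 3*l + 2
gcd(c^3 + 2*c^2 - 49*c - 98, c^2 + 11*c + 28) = c + 7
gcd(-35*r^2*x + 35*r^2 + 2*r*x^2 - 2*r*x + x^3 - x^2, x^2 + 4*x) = 1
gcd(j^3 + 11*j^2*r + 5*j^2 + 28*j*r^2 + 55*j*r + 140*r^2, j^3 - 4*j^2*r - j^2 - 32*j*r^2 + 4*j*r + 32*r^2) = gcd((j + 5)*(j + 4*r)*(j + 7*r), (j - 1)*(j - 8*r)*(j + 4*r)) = j + 4*r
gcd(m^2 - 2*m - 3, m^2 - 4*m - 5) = m + 1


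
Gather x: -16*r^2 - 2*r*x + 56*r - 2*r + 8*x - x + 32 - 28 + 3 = -16*r^2 + 54*r + x*(7 - 2*r) + 7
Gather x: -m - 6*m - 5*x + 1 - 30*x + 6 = -7*m - 35*x + 7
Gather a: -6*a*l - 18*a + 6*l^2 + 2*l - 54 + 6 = a*(-6*l - 18) + 6*l^2 + 2*l - 48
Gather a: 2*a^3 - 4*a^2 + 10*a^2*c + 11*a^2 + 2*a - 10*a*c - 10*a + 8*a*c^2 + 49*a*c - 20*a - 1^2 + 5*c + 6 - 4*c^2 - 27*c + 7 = 2*a^3 + a^2*(10*c + 7) + a*(8*c^2 + 39*c - 28) - 4*c^2 - 22*c + 12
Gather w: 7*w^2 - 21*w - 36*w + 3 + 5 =7*w^2 - 57*w + 8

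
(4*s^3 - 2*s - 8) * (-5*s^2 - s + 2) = -20*s^5 - 4*s^4 + 18*s^3 + 42*s^2 + 4*s - 16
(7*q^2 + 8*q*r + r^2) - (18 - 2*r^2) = 7*q^2 + 8*q*r + 3*r^2 - 18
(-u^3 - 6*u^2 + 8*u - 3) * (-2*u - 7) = 2*u^4 + 19*u^3 + 26*u^2 - 50*u + 21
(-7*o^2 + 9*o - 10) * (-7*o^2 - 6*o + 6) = 49*o^4 - 21*o^3 - 26*o^2 + 114*o - 60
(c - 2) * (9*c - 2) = 9*c^2 - 20*c + 4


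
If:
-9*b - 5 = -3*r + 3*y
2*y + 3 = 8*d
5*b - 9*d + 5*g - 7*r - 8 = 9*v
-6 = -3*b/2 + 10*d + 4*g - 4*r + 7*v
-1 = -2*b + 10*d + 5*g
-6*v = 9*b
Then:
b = 1777/5229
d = -1150/5229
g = 655/1743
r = 3205/10458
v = -1777/3486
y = -24887/10458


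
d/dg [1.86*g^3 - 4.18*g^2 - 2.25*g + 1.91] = 5.58*g^2 - 8.36*g - 2.25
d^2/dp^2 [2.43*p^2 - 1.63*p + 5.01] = 4.86000000000000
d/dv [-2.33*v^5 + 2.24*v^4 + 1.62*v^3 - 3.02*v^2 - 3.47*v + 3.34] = -11.65*v^4 + 8.96*v^3 + 4.86*v^2 - 6.04*v - 3.47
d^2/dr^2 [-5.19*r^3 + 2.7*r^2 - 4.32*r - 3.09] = 5.4 - 31.14*r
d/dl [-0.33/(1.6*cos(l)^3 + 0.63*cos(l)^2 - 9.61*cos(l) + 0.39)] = (-1.584*cos(l)^2 - 0.4158*cos(l) + 3.1713)*sin(l)/(1.6*cos(l)^3 + 0.63*cos(l)^2 - 9.61*cos(l) + 0.39)^2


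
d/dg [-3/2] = 0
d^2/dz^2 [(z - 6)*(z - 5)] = 2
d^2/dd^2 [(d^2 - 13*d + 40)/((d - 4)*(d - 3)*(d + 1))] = 2*(d^6 - 39*d^5 + 459*d^4 - 2377*d^3 + 6072*d^2 - 7848*d + 4804)/(d^9 - 18*d^8 + 123*d^7 - 360*d^6 + 183*d^5 + 1206*d^4 - 1603*d^3 - 1692*d^2 + 2160*d + 1728)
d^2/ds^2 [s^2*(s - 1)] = 6*s - 2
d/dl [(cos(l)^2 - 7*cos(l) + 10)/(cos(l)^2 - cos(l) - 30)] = 2*(-3*cos(l)^2 + 40*cos(l) - 110)*sin(l)/((cos(l) - 6)^2*(cos(l) + 5)^2)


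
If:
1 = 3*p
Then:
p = 1/3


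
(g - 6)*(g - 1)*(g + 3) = g^3 - 4*g^2 - 15*g + 18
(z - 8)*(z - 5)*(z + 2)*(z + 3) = z^4 - 8*z^3 - 19*z^2 + 122*z + 240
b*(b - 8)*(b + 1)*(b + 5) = b^4 - 2*b^3 - 43*b^2 - 40*b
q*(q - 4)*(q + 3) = q^3 - q^2 - 12*q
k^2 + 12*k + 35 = (k + 5)*(k + 7)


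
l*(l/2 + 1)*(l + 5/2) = l^3/2 + 9*l^2/4 + 5*l/2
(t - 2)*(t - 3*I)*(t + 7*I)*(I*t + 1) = I*t^4 - 3*t^3 - 2*I*t^3 + 6*t^2 + 25*I*t^2 + 21*t - 50*I*t - 42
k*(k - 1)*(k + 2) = k^3 + k^2 - 2*k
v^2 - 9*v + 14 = (v - 7)*(v - 2)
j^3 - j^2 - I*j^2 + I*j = j*(j - 1)*(j - I)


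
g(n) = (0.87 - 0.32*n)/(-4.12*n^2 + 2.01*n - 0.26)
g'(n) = (0.87 - 0.32*n)*(8.24*n - 2.01)/(-4.12*n^2 + 2.01*n - 0.26)^2 - 0.32/(-4.12*n^2 + 2.01*n - 0.26)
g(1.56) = -0.05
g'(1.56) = 0.12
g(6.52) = 0.01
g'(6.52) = -0.00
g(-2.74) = -0.05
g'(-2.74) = -0.02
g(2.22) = -0.01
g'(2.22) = 0.03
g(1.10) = -0.17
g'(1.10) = 0.50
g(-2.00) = -0.07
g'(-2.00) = -0.05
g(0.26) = -49.45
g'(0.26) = 431.55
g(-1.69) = -0.09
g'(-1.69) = -0.07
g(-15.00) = -0.01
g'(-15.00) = -0.00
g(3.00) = 0.00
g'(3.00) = 0.01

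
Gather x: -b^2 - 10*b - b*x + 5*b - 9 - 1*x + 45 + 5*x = -b^2 - 5*b + x*(4 - b) + 36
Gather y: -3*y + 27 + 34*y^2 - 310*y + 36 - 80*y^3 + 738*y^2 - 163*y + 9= -80*y^3 + 772*y^2 - 476*y + 72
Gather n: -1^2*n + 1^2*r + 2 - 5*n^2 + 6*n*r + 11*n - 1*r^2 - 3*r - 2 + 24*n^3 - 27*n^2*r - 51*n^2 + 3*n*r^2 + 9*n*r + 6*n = 24*n^3 + n^2*(-27*r - 56) + n*(3*r^2 + 15*r + 16) - r^2 - 2*r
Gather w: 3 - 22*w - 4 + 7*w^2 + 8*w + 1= 7*w^2 - 14*w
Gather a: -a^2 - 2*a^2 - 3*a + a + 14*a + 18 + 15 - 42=-3*a^2 + 12*a - 9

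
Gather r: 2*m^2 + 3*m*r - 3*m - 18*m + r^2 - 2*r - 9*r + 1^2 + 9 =2*m^2 - 21*m + r^2 + r*(3*m - 11) + 10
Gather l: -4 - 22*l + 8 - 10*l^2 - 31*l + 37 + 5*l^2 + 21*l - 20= -5*l^2 - 32*l + 21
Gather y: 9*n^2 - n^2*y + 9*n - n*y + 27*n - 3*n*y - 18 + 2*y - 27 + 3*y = 9*n^2 + 36*n + y*(-n^2 - 4*n + 5) - 45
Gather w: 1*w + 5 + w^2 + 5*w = w^2 + 6*w + 5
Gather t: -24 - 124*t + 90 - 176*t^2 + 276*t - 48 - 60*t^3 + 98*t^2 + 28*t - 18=-60*t^3 - 78*t^2 + 180*t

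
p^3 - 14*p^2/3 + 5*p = p*(p - 3)*(p - 5/3)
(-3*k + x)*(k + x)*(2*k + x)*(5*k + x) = -30*k^4 - 41*k^3*x - 7*k^2*x^2 + 5*k*x^3 + x^4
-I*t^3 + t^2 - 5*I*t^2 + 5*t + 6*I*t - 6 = (t - 1)*(t + 6)*(-I*t + 1)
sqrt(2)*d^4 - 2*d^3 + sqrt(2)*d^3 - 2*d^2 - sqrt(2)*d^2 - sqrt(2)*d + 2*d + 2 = (d - 1)*(d + 1)*(d - sqrt(2))*(sqrt(2)*d + sqrt(2))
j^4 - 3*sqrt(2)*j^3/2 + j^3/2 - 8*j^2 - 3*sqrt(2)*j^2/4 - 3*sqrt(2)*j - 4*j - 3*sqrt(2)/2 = (j + 1/2)*(j - 3*sqrt(2))*(j + sqrt(2)/2)*(j + sqrt(2))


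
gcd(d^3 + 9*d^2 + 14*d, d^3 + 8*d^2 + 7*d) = d^2 + 7*d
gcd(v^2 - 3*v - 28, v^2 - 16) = v + 4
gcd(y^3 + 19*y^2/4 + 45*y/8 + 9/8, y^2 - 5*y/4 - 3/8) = y + 1/4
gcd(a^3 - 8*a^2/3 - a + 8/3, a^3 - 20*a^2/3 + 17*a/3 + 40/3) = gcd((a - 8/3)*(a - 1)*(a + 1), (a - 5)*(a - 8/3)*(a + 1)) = a^2 - 5*a/3 - 8/3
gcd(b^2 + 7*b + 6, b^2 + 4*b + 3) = b + 1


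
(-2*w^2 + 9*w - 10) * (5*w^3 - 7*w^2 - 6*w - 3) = -10*w^5 + 59*w^4 - 101*w^3 + 22*w^2 + 33*w + 30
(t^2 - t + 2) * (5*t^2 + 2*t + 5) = 5*t^4 - 3*t^3 + 13*t^2 - t + 10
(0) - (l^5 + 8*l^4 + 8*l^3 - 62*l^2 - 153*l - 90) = -l^5 - 8*l^4 - 8*l^3 + 62*l^2 + 153*l + 90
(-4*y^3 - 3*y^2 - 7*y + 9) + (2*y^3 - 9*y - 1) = -2*y^3 - 3*y^2 - 16*y + 8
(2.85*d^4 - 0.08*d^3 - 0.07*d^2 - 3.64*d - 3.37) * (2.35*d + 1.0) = 6.6975*d^5 + 2.662*d^4 - 0.2445*d^3 - 8.624*d^2 - 11.5595*d - 3.37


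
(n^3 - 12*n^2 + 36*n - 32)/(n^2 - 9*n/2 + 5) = 2*(n^2 - 10*n + 16)/(2*n - 5)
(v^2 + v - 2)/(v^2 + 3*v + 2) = (v - 1)/(v + 1)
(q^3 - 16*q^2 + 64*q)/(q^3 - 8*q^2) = (q - 8)/q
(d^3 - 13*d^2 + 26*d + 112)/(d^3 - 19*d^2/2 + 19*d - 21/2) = 2*(d^2 - 6*d - 16)/(2*d^2 - 5*d + 3)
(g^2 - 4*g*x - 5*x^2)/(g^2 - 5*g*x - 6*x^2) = (-g + 5*x)/(-g + 6*x)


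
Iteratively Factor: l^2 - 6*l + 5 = (l - 5)*(l - 1)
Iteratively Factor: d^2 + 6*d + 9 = (d + 3)*(d + 3)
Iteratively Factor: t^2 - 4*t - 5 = (t + 1)*(t - 5)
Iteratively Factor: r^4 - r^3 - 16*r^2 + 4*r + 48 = (r - 4)*(r^3 + 3*r^2 - 4*r - 12) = (r - 4)*(r + 3)*(r^2 - 4) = (r - 4)*(r + 2)*(r + 3)*(r - 2)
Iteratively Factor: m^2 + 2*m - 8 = (m + 4)*(m - 2)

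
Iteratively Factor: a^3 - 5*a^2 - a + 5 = (a - 5)*(a^2 - 1) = (a - 5)*(a + 1)*(a - 1)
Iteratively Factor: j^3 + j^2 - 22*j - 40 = (j - 5)*(j^2 + 6*j + 8) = (j - 5)*(j + 4)*(j + 2)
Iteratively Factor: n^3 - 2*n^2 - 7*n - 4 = (n - 4)*(n^2 + 2*n + 1) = (n - 4)*(n + 1)*(n + 1)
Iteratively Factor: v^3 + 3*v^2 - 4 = (v + 2)*(v^2 + v - 2) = (v + 2)^2*(v - 1)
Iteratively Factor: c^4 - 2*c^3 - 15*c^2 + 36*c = (c + 4)*(c^3 - 6*c^2 + 9*c) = (c - 3)*(c + 4)*(c^2 - 3*c) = (c - 3)^2*(c + 4)*(c)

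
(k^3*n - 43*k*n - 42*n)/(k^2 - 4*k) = n*(k^3 - 43*k - 42)/(k*(k - 4))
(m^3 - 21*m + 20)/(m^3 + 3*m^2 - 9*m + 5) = (m - 4)/(m - 1)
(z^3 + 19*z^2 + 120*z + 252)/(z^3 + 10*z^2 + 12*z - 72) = (z + 7)/(z - 2)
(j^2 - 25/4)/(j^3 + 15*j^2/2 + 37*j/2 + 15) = (j - 5/2)/(j^2 + 5*j + 6)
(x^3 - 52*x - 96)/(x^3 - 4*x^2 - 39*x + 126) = (x^2 - 6*x - 16)/(x^2 - 10*x + 21)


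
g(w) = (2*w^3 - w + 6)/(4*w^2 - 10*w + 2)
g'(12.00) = 0.47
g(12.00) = 7.53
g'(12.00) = 0.47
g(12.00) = 7.53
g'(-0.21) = 3.78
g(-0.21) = 1.45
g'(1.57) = -5.70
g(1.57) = -3.17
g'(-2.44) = 0.45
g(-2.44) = -0.41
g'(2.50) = -68.62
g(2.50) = 17.38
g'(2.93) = -7.30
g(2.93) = 7.58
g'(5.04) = 0.09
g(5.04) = 4.83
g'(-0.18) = 4.36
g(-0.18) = 1.57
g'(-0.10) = 6.82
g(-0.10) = 2.01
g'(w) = (10 - 8*w)*(2*w^3 - w + 6)/(4*w^2 - 10*w + 2)^2 + (6*w^2 - 1)/(4*w^2 - 10*w + 2)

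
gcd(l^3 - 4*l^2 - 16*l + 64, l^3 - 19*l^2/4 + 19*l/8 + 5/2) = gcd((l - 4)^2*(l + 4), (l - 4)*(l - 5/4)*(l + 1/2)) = l - 4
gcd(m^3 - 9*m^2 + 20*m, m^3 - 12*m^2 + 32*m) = m^2 - 4*m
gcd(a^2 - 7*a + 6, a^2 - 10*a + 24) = a - 6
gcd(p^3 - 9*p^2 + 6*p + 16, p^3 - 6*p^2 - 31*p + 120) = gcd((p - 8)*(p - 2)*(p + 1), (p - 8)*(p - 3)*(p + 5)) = p - 8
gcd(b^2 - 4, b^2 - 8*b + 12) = b - 2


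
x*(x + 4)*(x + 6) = x^3 + 10*x^2 + 24*x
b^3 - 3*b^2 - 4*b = b*(b - 4)*(b + 1)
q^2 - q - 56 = (q - 8)*(q + 7)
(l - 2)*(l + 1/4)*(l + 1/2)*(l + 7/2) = l^4 + 9*l^3/4 - 23*l^2/4 - 81*l/16 - 7/8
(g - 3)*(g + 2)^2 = g^3 + g^2 - 8*g - 12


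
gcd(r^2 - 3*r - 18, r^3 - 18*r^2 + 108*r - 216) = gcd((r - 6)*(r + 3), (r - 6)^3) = r - 6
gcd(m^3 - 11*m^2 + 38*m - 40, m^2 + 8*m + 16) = 1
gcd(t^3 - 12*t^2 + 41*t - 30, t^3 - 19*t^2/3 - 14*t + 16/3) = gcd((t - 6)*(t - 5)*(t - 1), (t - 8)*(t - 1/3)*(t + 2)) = 1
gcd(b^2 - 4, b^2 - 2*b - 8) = b + 2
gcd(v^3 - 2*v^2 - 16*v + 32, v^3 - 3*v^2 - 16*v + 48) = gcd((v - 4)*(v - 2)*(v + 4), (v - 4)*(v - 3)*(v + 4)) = v^2 - 16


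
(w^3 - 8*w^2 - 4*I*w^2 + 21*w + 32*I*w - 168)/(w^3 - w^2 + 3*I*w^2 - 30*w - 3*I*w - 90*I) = (w^2 - w*(8 + 7*I) + 56*I)/(w^2 - w - 30)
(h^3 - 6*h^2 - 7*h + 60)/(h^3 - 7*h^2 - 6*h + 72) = (h - 5)/(h - 6)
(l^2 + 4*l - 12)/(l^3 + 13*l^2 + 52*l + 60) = (l - 2)/(l^2 + 7*l + 10)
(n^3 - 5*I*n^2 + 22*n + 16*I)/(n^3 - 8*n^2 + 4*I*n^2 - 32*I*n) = (n^3 - 5*I*n^2 + 22*n + 16*I)/(n*(n^2 + 4*n*(-2 + I) - 32*I))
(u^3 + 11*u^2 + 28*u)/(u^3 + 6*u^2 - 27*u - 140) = u/(u - 5)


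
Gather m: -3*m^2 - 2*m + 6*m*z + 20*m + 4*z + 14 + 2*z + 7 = -3*m^2 + m*(6*z + 18) + 6*z + 21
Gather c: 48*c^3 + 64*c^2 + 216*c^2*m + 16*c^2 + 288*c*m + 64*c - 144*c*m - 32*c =48*c^3 + c^2*(216*m + 80) + c*(144*m + 32)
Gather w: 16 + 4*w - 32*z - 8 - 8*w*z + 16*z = w*(4 - 8*z) - 16*z + 8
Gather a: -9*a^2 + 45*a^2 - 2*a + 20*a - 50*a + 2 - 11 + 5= 36*a^2 - 32*a - 4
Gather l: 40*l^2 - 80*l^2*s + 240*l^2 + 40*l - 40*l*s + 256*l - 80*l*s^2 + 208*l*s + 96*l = l^2*(280 - 80*s) + l*(-80*s^2 + 168*s + 392)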